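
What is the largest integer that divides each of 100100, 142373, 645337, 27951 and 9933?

100100 = 2² · 5² · 7 · 11 · 13; 142373 = 7 · 11 · 43²; 645337 = 7 · 11 · 17² · 29; 27951 = 3 · 7 · 11³; 9933 = 3 · 7 · 11 · 43
gcd takes min exponent of each prime: 7 · 11 = 77

77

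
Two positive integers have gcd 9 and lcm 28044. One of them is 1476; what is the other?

171

u·v = gcd·lcm = 9·28044 = 252396, so v = 252396/1476 = 171.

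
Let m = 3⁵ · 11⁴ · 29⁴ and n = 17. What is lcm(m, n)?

max exponent per prime: 3⁵ · 11⁴ · 17 · 29⁴ = 42777748930851

42777748930851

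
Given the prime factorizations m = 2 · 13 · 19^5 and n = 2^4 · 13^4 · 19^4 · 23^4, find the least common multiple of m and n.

max exponent per prime: 2^4 · 13^4 · 19^5 · 23^4 = 316645077321876784

316645077321876784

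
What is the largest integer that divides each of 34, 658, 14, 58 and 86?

2

34 = 2 · 17; 658 = 2 · 7 · 47; 14 = 2 · 7; 58 = 2 · 29; 86 = 2 · 43
gcd takes min exponent of each prime: 2 = 2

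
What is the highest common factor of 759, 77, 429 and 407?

gcd(759, 77): 759 = 9·77 + 66; 77 = 1·66 + 11; 66 = 6·11 + 0 → 11
gcd(11, 429): 429 = 39·11 + 0 → 11
gcd(11, 407): 407 = 37·11 + 0 → 11

11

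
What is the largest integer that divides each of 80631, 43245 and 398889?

gcd(80631, 43245): 80631 = 1·43245 + 37386; 43245 = 1·37386 + 5859; 37386 = 6·5859 + 2232; 5859 = 2·2232 + 1395; 2232 = 1·1395 + 837; 1395 = 1·837 + 558; 837 = 1·558 + 279; 558 = 2·279 + 0 → 279
gcd(279, 398889): 398889 = 1429·279 + 198; 279 = 1·198 + 81; 198 = 2·81 + 36; 81 = 2·36 + 9; 36 = 4·9 + 0 → 9

9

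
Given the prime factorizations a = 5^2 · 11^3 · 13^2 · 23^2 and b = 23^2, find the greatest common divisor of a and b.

529

min exponent per shared prime: 23^2 = 529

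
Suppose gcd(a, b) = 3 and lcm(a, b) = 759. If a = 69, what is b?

a·b = gcd·lcm = 3·759 = 2277, so b = 2277/69 = 33.

33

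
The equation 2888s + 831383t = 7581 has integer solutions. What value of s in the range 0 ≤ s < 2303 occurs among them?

Euclid: 831383 = 287·2888 + 2527; 2888 = 1·2527 + 361; 2527 = 7·361 + 0 → gcd = 361; 7581 = 361·21.
Back-substitution yields 2888·(288) + 831383·(-1) = 361, so one solution is s = 288·21 = 6048, t = -1·21 = -21.
Solutions in s differ by 831383/361 = 2303; the one in [0, 2303) is 6048 mod 2303 = 1442.

1442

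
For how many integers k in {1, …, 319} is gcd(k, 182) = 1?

182 = 2·7·13. Inclusion–exclusion on these primes:
319 − ⌊319/2⌋ − ⌊319/7⌋ − ⌊319/13⌋ + ⌊319/14⌋ + ⌊319/26⌋ + ⌊319/91⌋ − ⌊319/182⌋ = 127

127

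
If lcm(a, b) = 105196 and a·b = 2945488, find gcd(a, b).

28

gcd·lcm = product, so gcd = 2945488/105196 = 28.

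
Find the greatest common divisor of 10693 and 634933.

289

Euclid: 634933 = 59·10693 + 4046; 10693 = 2·4046 + 2601; 4046 = 1·2601 + 1445; 2601 = 1·1445 + 1156; 1445 = 1·1156 + 289; 1156 = 4·289 + 0. Last nonzero remainder: 289.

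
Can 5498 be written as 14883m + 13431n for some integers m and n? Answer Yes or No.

gcd(14883, 13431): 14883 = 1·13431 + 1452; 13431 = 9·1452 + 363; 1452 = 4·363 + 0 → 363
363 does not divide 5498, so a solution does not exist.

No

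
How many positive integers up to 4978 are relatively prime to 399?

Prime factors of 399: 3, 7, 19. Count integers ≤ 4978 divisible by none of them.
By inclusion–exclusion: 4978 − ⌊4978/3⌋ − ⌊4978/7⌋ − ⌊4978/19⌋ + ⌊4978/21⌋ + ⌊4978/57⌋ + ⌊4978/133⌋ − ⌊4978/399⌋ = 2695.

2695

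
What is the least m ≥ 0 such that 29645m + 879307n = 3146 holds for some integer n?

4212

Euclid: 879307 = 29·29645 + 19602; 29645 = 1·19602 + 10043; 19602 = 1·10043 + 9559; 10043 = 1·9559 + 484; 9559 = 19·484 + 363; 484 = 1·363 + 121; 363 = 3·121 + 0 → gcd = 121; 3146 = 121·26.
Back-substitution yields 29645·(1839) + 879307·(-62) = 121, so one solution is m = 1839·26 = 47814, n = -62·26 = -1612.
Solutions in m differ by 879307/121 = 7267; the one in [0, 7267) is 47814 mod 7267 = 4212.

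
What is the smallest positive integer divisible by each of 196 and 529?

196 = 2² · 7²; 529 = 23²
max exponents: 2² · 7² · 23² = 103684

103684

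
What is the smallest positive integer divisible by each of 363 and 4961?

363 = 3 · 11²; 4961 = 11² · 41
max exponents: 3 · 11² · 41 = 14883

14883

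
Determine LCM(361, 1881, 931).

361 = 19²; 1881 = 3² · 11 · 19; 931 = 7² · 19
lcm takes max exponent of each prime: 3² · 7² · 11 · 19² = 1751211

1751211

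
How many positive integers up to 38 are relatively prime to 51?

24

Prime factors of 51: 3, 17. Count integers ≤ 38 divisible by none of them.
By inclusion–exclusion: 38 − ⌊38/3⌋ − ⌊38/17⌋ + ⌊38/51⌋ = 24.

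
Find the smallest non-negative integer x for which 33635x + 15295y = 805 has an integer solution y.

161

Euclid: 33635 = 2·15295 + 3045; 15295 = 5·3045 + 70; 3045 = 43·70 + 35; 70 = 2·35 + 0 → gcd = 35; 805 = 35·23.
Back-substitution yields 33635·(216) + 15295·(-475) = 35, so one solution is x = 216·23 = 4968, y = -475·23 = -10925.
Solutions in x differ by 15295/35 = 437; the one in [0, 437) is 4968 mod 437 = 161.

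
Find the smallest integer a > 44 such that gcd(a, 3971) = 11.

gcd(a, 3971) = 11 forces 11 | a; write a = 11s. Then gcd(11s, 11·361) = 11·gcd(s, 361), so need gcd(s, 361) = 1.
11s > 44 gives s ≥ 5. The least s ≥ 5 coprime to 361 is 5, so a = 11·5 = 55.

55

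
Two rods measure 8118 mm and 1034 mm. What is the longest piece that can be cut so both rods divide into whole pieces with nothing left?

22

8118 = 2 · 3² · 11 · 41
1034 = 2 · 11 · 47
Common: 2 · 11 = 22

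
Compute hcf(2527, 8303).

Euclid: 8303 = 3·2527 + 722; 2527 = 3·722 + 361; 722 = 2·361 + 0. Last nonzero remainder: 361.

361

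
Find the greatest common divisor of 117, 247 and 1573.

13

117 = 3² · 13; 247 = 13 · 19; 1573 = 11² · 13
gcd takes min exponent of each prime: 13 = 13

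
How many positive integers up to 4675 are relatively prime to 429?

429 = 3·11·13. Inclusion–exclusion on these primes:
4675 − ⌊4675/3⌋ − ⌊4675/11⌋ − ⌊4675/13⌋ + ⌊4675/33⌋ + ⌊4675/39⌋ + ⌊4675/143⌋ − ⌊4675/429⌋ = 2615

2615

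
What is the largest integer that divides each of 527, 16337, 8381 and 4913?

17

527 = 17 · 31; 16337 = 17 · 31²; 8381 = 17² · 29; 4913 = 17³
gcd takes min exponent of each prime: 17 = 17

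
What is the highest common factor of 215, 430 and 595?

215 = 5 · 43; 430 = 2 · 5 · 43; 595 = 5 · 7 · 17
gcd takes min exponent of each prime: 5 = 5

5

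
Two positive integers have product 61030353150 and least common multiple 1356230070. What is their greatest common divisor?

gcd·lcm = product, so gcd = 61030353150/1356230070 = 45.

45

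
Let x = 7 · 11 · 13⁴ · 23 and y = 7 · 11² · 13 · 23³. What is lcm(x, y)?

294333928889

max exponent per prime: 7 · 11² · 13⁴ · 23³ = 294333928889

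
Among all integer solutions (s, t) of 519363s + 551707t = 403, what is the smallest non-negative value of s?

3565

gcd(519363, 551707) = 13 (Euclid: 551707 = 1·519363 + 32344; 519363 = 16·32344 + 1859; 32344 = 17·1859 + 741; 1859 = 2·741 + 377; 741 = 1·377 + 364; 377 = 1·364 + 13; 364 = 28·13 + 0), and 13 | 403.
Extended Euclid: 519363·(1484) + 551707·(-1397) = 13. Scale by 31: s₀ = 46004.
General solution s = s₀ + 42439k; reducing mod 42439 gives s = 3565 (and t = -3356).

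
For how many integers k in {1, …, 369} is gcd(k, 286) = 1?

286 = 2·11·13. Inclusion–exclusion on these primes:
369 − ⌊369/2⌋ − ⌊369/11⌋ − ⌊369/13⌋ + ⌊369/22⌋ + ⌊369/26⌋ + ⌊369/143⌋ − ⌊369/286⌋ = 155

155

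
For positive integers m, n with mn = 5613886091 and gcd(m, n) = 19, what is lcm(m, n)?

Since gcd(m,n)·lcm(m,n) = mn, lcm = 5613886091/19 = 295467689.

295467689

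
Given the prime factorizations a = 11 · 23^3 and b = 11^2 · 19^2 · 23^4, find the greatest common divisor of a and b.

133837

min exponent per shared prime: 11 · 23^3 = 133837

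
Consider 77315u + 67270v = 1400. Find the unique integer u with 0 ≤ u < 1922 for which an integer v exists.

1152

gcd(77315, 67270) = 35 (Euclid: 77315 = 1·67270 + 10045; 67270 = 6·10045 + 7000; 10045 = 1·7000 + 3045; 7000 = 2·3045 + 910; 3045 = 3·910 + 315; 910 = 2·315 + 280; 315 = 1·280 + 35; 280 = 8·35 + 0), and 35 | 1400.
Extended Euclid: 77315·(221) + 67270·(-254) = 35. Scale by 40: u₀ = 8840.
General solution u = u₀ + 1922t; reducing mod 1922 gives u = 1152 (and v = -1324).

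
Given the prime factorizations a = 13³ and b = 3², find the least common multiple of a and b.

max exponent per prime: 3² · 13³ = 19773

19773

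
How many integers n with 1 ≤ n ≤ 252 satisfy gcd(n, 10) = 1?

10 = 2·5. Inclusion–exclusion on these primes:
252 − ⌊252/2⌋ − ⌊252/5⌋ + ⌊252/10⌋ = 101

101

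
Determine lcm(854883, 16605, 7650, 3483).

268134052950

854883 = 3² · 43 · 47²; 16605 = 3⁴ · 5 · 41; 7650 = 2 · 3² · 5² · 17; 3483 = 3⁴ · 43
lcm takes max exponent of each prime: 2 · 3⁴ · 5² · 17 · 41 · 43 · 47² = 268134052950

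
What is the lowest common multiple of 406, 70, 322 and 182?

606970

406 = 2 · 7 · 29; 70 = 2 · 5 · 7; 322 = 2 · 7 · 23; 182 = 2 · 7 · 13
lcm takes max exponent of each prime: 2 · 5 · 7 · 13 · 23 · 29 = 606970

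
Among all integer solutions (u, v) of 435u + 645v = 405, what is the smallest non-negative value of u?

Euclid: 645 = 1·435 + 210; 435 = 2·210 + 15; 210 = 14·15 + 0 → gcd = 15; 405 = 15·27.
Back-substitution yields 435·(3) + 645·(-2) = 15, so one solution is u = 3·27 = 81, v = -2·27 = -54.
Solutions in u differ by 645/15 = 43; the one in [0, 43) is 81 mod 43 = 38.

38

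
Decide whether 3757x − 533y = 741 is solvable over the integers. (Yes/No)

Yes

gcd(3757, 533): 3757 = 7·533 + 26; 533 = 20·26 + 13; 26 = 2·13 + 0 → 13
13 divides 741, so a solution exists.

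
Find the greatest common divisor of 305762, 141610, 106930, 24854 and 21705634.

305762 = 2 · 17² · 23²; 141610 = 2 · 5 · 7² · 17²; 106930 = 2 · 5 · 17² · 37; 24854 = 2 · 17² · 43; 21705634 = 2 · 17³ · 47²
gcd takes min exponent of each prime: 2 · 17² = 578

578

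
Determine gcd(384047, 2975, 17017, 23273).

gcd(384047, 2975): 384047 = 129·2975 + 272; 2975 = 10·272 + 255; 272 = 1·255 + 17; 255 = 15·17 + 0 → 17
gcd(17, 17017): 17017 = 1001·17 + 0 → 17
gcd(17, 23273): 23273 = 1369·17 + 0 → 17

17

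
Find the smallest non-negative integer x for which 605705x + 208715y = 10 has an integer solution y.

40824

Euclid: 605705 = 2·208715 + 188275; 208715 = 1·188275 + 20440; 188275 = 9·20440 + 4315; 20440 = 4·4315 + 3180; 4315 = 1·3180 + 1135; 3180 = 2·1135 + 910; 1135 = 1·910 + 225; 910 = 4·225 + 10; 225 = 22·10 + 5; 10 = 2·5 + 0 → gcd = 5; 10 = 5·2.
Back-substitution yields 605705·(20412) + 208715·(-59237) = 5, so one solution is x = 20412·2 = 40824, y = -59237·2 = -118474.
Solutions in x differ by 208715/5 = 41743; the one in [0, 41743) is 40824 mod 41743 = 40824.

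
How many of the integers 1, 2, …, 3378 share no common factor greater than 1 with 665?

2195

665 = 5·7·19. Inclusion–exclusion on these primes:
3378 − ⌊3378/5⌋ − ⌊3378/7⌋ − ⌊3378/19⌋ + ⌊3378/35⌋ + ⌊3378/95⌋ + ⌊3378/133⌋ − ⌊3378/665⌋ = 2195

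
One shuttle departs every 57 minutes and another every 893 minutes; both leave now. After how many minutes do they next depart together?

2679

57 = 3 · 19; 893 = 19 · 47
max exponents: 3 · 19 · 47 = 2679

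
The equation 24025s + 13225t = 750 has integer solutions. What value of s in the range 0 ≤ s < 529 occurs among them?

316

Euclid: 24025 = 1·13225 + 10800; 13225 = 1·10800 + 2425; 10800 = 4·2425 + 1100; 2425 = 2·1100 + 225; 1100 = 4·225 + 200; 225 = 1·200 + 25; 200 = 8·25 + 0 → gcd = 25; 750 = 25·30.
Back-substitution yields 24025·(-60) + 13225·(109) = 25, so one solution is s = -60·30 = -1800, t = 109·30 = 3270.
Solutions in s differ by 13225/25 = 529; the one in [0, 529) is -1800 mod 529 = 316.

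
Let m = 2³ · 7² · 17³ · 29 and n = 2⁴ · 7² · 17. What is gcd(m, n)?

min exponent per shared prime: 2³ · 7² · 17 = 6664

6664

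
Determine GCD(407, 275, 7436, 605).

11

gcd(407, 275): 407 = 1·275 + 132; 275 = 2·132 + 11; 132 = 12·11 + 0 → 11
gcd(11, 7436): 7436 = 676·11 + 0 → 11
gcd(11, 605): 605 = 55·11 + 0 → 11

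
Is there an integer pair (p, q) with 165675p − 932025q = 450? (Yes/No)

Yes

By Bézout, 165675p − 932025q = 450 has integer solutions iff gcd(165675, 932025) | 450.
Euclid: 932025 = 5·165675 + 103650; 165675 = 1·103650 + 62025; 103650 = 1·62025 + 41625; 62025 = 1·41625 + 20400; 41625 = 2·20400 + 825; 20400 = 24·825 + 600; 825 = 1·600 + 225; 600 = 2·225 + 150; 225 = 1·150 + 75; 150 = 2·75 + 0. gcd = 75; 450 mod 75 = 0. Yes.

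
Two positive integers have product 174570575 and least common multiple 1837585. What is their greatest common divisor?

gcd·lcm = product, so gcd = 174570575/1837585 = 95.

95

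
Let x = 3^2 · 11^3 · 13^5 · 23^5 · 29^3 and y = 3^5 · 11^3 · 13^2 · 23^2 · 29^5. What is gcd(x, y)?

min exponent per shared prime: 3^2 · 11^3 · 13^2 · 23^2 · 29^3 = 26119023447231

26119023447231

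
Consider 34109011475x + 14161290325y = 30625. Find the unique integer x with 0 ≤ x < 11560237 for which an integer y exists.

Reduce mod 14161290325: 34109011475x ≡ 30625 (mod 14161290325). With g = gcd(34109011475, 14161290325) = 1225 dividing 30625, divide through: 27844091x ≡ 25 (mod 11560237).
Since gcd(27844091, 11560237) = 1, x ≡ 25·(27844091)⁻¹ ≡ 431060 (mod 11560237). Smallest non-negative: 431060.

431060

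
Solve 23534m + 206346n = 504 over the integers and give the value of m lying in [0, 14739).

gcd(23534, 206346) = 14 (Euclid: 206346 = 8·23534 + 18074; 23534 = 1·18074 + 5460; 18074 = 3·5460 + 1694; 5460 = 3·1694 + 378; 1694 = 4·378 + 182; 378 = 2·182 + 14; 182 = 13·14 + 0), and 14 | 504.
Extended Euclid: 23534·(1096) + 206346·(-125) = 14. Scale by 36: m₀ = 39456.
General solution m = m₀ + 14739t; reducing mod 14739 gives m = 9978 (and n = -1138).

9978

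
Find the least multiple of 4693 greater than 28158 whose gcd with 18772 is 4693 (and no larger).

18772 = 4693·4. Any m with gcd(m, 18772) = 4693 is a multiple of 4693, say 4693s, with s coprime to 4.
Need s > 28158/4693, so s ≥ 7. First s ≥ 7 with gcd(s, 4) = 1 is s = 7. Thus m = 4693·7 = 32851.

32851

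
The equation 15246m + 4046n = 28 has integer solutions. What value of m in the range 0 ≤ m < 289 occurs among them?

Reduce mod 4046: 15246m ≡ 28 (mod 4046). With g = gcd(15246, 4046) = 14 dividing 28, divide through: 1089m ≡ 2 (mod 289).
Since gcd(1089, 289) = 1, m ≡ 2·(1089)⁻¹ ≡ 138 (mod 289). Smallest non-negative: 138.

138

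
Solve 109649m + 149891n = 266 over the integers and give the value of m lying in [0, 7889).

Reduce mod 149891: 109649m ≡ 266 (mod 149891). With g = gcd(109649, 149891) = 19 dividing 266, divide through: 5771m ≡ 14 (mod 7889).
Since gcd(5771, 7889) = 1, m ≡ 14·(5771)⁻¹ ≡ 7077 (mod 7889). Smallest non-negative: 7077.

7077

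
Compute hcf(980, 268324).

Euclid: 268324 = 273·980 + 784; 980 = 1·784 + 196; 784 = 4·196 + 0. Last nonzero remainder: 196.

196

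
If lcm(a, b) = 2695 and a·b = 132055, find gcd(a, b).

49

gcd·lcm = product, so gcd = 132055/2695 = 49.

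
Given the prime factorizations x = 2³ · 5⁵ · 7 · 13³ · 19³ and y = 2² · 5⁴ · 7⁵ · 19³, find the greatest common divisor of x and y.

min exponent per shared prime: 2² · 5⁴ · 7 · 19³ = 120032500

120032500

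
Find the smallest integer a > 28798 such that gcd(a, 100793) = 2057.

gcd(a, 100793) = 2057 forces 2057 | a; write a = 2057s. Then gcd(2057s, 2057·49) = 2057·gcd(s, 49), so need gcd(s, 49) = 1.
2057s > 28798 gives s ≥ 15. The least s ≥ 15 coprime to 49 is 15, so a = 2057·15 = 30855.

30855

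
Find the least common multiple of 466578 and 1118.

260817102

466578 = 2 · 3² · 7² · 23²; 1118 = 2 · 13 · 43
max exponents: 2 · 3² · 7² · 13 · 23² · 43 = 260817102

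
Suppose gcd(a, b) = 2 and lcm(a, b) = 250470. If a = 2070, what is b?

a·b = gcd·lcm = 2·250470 = 500940, so b = 500940/2070 = 242.

242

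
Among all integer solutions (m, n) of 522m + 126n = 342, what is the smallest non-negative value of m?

Euclid: 522 = 4·126 + 18; 126 = 7·18 + 0 → gcd = 18; 342 = 18·19.
Back-substitution yields 522·(1) + 126·(-4) = 18, so one solution is m = 1·19 = 19, n = -4·19 = -76.
Solutions in m differ by 126/18 = 7; the one in [0, 7) is 19 mod 7 = 5.

5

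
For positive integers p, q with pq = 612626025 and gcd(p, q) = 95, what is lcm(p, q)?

For any two positive integers, gcd × lcm equals their product. Hence lcm = 612626025 / 95 = 6448695.

6448695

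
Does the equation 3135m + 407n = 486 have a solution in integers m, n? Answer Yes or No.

gcd(3135, 407): 3135 = 7·407 + 286; 407 = 1·286 + 121; 286 = 2·121 + 44; 121 = 2·44 + 33; 44 = 1·33 + 11; 33 = 3·11 + 0 → 11
11 does not divide 486, so a solution does not exist.

No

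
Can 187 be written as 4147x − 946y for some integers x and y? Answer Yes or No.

Yes

By Bézout, 4147x − 946y = 187 has integer solutions iff gcd(4147, 946) | 187.
Euclid: 4147 = 4·946 + 363; 946 = 2·363 + 220; 363 = 1·220 + 143; 220 = 1·143 + 77; 143 = 1·77 + 66; 77 = 1·66 + 11; 66 = 6·11 + 0. gcd = 11; 187 mod 11 = 0. Yes.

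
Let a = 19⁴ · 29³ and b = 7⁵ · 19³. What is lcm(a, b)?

53419349791283

max exponent per prime: 7⁵ · 19⁴ · 29³ = 53419349791283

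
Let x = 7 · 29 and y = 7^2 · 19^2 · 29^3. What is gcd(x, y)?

203

min exponent per shared prime: 7 · 29 = 203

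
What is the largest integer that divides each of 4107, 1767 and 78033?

gcd(4107, 1767): 4107 = 2·1767 + 573; 1767 = 3·573 + 48; 573 = 11·48 + 45; 48 = 1·45 + 3; 45 = 15·3 + 0 → 3
gcd(3, 78033): 78033 = 26011·3 + 0 → 3

3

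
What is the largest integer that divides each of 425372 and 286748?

76

Euclid: 425372 = 1·286748 + 138624; 286748 = 2·138624 + 9500; 138624 = 14·9500 + 5624; 9500 = 1·5624 + 3876; 5624 = 1·3876 + 1748; 3876 = 2·1748 + 380; 1748 = 4·380 + 228; 380 = 1·228 + 152; 228 = 1·152 + 76; 152 = 2·76 + 0. Last nonzero remainder: 76.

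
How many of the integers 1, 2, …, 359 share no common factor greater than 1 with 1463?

265

Prime factors of 1463: 7, 11, 19. Count integers ≤ 359 divisible by none of them.
By inclusion–exclusion: 359 − ⌊359/7⌋ − ⌊359/11⌋ − ⌊359/19⌋ + ⌊359/77⌋ + ⌊359/133⌋ + ⌊359/209⌋ − ⌊359/1463⌋ = 265.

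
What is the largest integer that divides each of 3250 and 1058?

2

3250 = 2 · 5³ · 13
1058 = 2 · 23²
Common: 2 = 2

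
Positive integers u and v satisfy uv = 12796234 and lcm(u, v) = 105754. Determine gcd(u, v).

121

From gcd × lcm = uv: gcd = 12796234 / 105754 = 121.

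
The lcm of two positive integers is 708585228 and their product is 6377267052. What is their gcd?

gcd·lcm = product, so gcd = 6377267052/708585228 = 9.

9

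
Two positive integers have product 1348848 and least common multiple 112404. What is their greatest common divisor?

From gcd × lcm = mn: gcd = 1348848 / 112404 = 12.

12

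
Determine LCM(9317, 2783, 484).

857164

9317 = 7 · 11³; 2783 = 11² · 23; 484 = 2² · 11²
lcm takes max exponent of each prime: 2² · 7 · 11³ · 23 = 857164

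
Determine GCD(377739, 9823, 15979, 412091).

gcd(377739, 9823): 377739 = 38·9823 + 4465; 9823 = 2·4465 + 893; 4465 = 5·893 + 0 → 893
gcd(893, 15979): 15979 = 17·893 + 798; 893 = 1·798 + 95; 798 = 8·95 + 38; 95 = 2·38 + 19; 38 = 2·19 + 0 → 19
gcd(19, 412091): 412091 = 21689·19 + 0 → 19

19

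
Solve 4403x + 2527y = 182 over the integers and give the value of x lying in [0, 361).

gcd(4403, 2527) = 7 (Euclid: 4403 = 1·2527 + 1876; 2527 = 1·1876 + 651; 1876 = 2·651 + 574; 651 = 1·574 + 77; 574 = 7·77 + 35; 77 = 2·35 + 7; 35 = 5·7 + 0), and 7 | 182.
Extended Euclid: 4403·(-66) + 2527·(115) = 7. Scale by 26: x₀ = -1716.
General solution x = x₀ + 361t; reducing mod 361 gives x = 89 (and y = -155).

89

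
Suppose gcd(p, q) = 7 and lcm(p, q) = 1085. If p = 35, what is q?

Using pq = gcd(p,q)·lcm(p,q) = 7·1085 = 7595, we get q = 7595/35 = 217.

217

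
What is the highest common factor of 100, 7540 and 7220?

20

gcd(100, 7540): 7540 = 75·100 + 40; 100 = 2·40 + 20; 40 = 2·20 + 0 → 20
gcd(20, 7220): 7220 = 361·20 + 0 → 20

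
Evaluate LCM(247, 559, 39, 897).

lcm(247, 559) = 247·559/gcd = 138073/13 = 10621
lcm(10621, 39) = 10621·39/gcd = 414219/13 = 31863
lcm(31863, 897) = 31863·897/gcd = 28581111/39 = 732849

732849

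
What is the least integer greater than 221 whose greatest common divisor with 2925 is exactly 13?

247

gcd(k, 2925) = 13 forces 13 | k; write k = 13s. Then gcd(13s, 13·225) = 13·gcd(s, 225), so need gcd(s, 225) = 1.
13s > 221 gives s ≥ 18. The least s ≥ 18 coprime to 225 is 19, so k = 13·19 = 247.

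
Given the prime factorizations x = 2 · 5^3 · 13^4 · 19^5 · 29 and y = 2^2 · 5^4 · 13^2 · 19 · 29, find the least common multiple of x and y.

5127190106577500

max exponent per prime: 2^2 · 5^4 · 13^4 · 19^5 · 29 = 5127190106577500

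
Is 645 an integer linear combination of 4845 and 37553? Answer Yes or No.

No

gcd(4845, 37553): 37553 = 7·4845 + 3638; 4845 = 1·3638 + 1207; 3638 = 3·1207 + 17; 1207 = 71·17 + 0 → 17
17 does not divide 645, so a solution does not exist.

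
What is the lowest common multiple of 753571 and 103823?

78238001933

753571 = 7³ · 13³; 103823 = 47³
max exponents: 7³ · 13³ · 47³ = 78238001933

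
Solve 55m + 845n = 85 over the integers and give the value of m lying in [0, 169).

Reduce mod 845: 55m ≡ 85 (mod 845). With g = gcd(55, 845) = 5 dividing 85, divide through: 11m ≡ 17 (mod 169).
Since gcd(11, 169) = 1, m ≡ 17·(11)⁻¹ ≡ 63 (mod 169). Smallest non-negative: 63.

63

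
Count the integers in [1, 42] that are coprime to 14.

18

14 = 2·7. Inclusion–exclusion on these primes:
42 − ⌊42/2⌋ − ⌊42/7⌋ + ⌊42/14⌋ = 18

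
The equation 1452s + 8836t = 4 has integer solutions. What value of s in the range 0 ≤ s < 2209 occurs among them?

1710

Reduce mod 8836: 1452s ≡ 4 (mod 8836). With g = gcd(1452, 8836) = 4 dividing 4, divide through: 363s ≡ 1 (mod 2209).
Since gcd(363, 2209) = 1, s ≡ 1·(363)⁻¹ ≡ 1710 (mod 2209). Smallest non-negative: 1710.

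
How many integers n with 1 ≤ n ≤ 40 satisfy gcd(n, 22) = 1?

18

22 = 2·11. Inclusion–exclusion on these primes:
40 − ⌊40/2⌋ − ⌊40/11⌋ + ⌊40/22⌋ = 18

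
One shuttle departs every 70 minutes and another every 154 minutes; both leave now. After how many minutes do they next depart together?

70 = 2 · 5 · 7; 154 = 2 · 7 · 11
max exponents: 2 · 5 · 7 · 11 = 770

770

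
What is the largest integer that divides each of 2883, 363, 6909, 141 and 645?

gcd(2883, 363): 2883 = 7·363 + 342; 363 = 1·342 + 21; 342 = 16·21 + 6; 21 = 3·6 + 3; 6 = 2·3 + 0 → 3
gcd(3, 6909): 6909 = 2303·3 + 0 → 3
gcd(3, 141): 141 = 47·3 + 0 → 3
gcd(3, 645): 645 = 215·3 + 0 → 3

3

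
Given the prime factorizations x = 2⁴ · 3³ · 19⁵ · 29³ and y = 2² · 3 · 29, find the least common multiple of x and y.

26088297916752

max exponent per prime: 2⁴ · 3³ · 19⁵ · 29³ = 26088297916752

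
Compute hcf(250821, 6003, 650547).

gcd(250821, 6003): 250821 = 41·6003 + 4698; 6003 = 1·4698 + 1305; 4698 = 3·1305 + 783; 1305 = 1·783 + 522; 783 = 1·522 + 261; 522 = 2·261 + 0 → 261
gcd(261, 650547): 650547 = 2492·261 + 135; 261 = 1·135 + 126; 135 = 1·126 + 9; 126 = 14·9 + 0 → 9

9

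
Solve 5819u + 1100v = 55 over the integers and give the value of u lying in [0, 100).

45

Reduce mod 1100: 5819u ≡ 55 (mod 1100). With g = gcd(5819, 1100) = 11 dividing 55, divide through: 529u ≡ 5 (mod 100).
Since gcd(529, 100) = 1, u ≡ 5·(529)⁻¹ ≡ 45 (mod 100). Smallest non-negative: 45.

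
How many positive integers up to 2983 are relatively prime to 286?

Prime factors of 286: 2, 11, 13. Count integers ≤ 2983 divisible by none of them.
By inclusion–exclusion: 2983 − ⌊2983/2⌋ − ⌊2983/11⌋ − ⌊2983/13⌋ + ⌊2983/22⌋ + ⌊2983/26⌋ + ⌊2983/143⌋ − ⌊2983/286⌋ = 1251.

1251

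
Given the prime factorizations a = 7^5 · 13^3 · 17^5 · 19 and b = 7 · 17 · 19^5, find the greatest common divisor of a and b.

min exponent per shared prime: 7 · 17 · 19 = 2261

2261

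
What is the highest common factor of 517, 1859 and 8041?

11

517 = 11 · 47; 1859 = 11 · 13²; 8041 = 11 · 17 · 43
gcd takes min exponent of each prime: 11 = 11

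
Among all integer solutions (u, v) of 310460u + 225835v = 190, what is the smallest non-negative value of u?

Euclid: 310460 = 1·225835 + 84625; 225835 = 2·84625 + 56585; 84625 = 1·56585 + 28040; 56585 = 2·28040 + 505; 28040 = 55·505 + 265; 505 = 1·265 + 240; 265 = 1·240 + 25; 240 = 9·25 + 15; 25 = 1·15 + 10; 15 = 1·10 + 5; 10 = 2·5 + 0 → gcd = 5; 190 = 5·38.
Back-substitution yields 310460·(-17888) + 225835·(24591) = 5, so one solution is u = -17888·38 = -679744, v = 24591·38 = 934458.
Solutions in u differ by 225835/5 = 45167; the one in [0, 45167) is -679744 mod 45167 = 42928.

42928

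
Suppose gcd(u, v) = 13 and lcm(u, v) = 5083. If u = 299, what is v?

221

Using uv = gcd(u,v)·lcm(u,v) = 13·5083 = 66079, we get v = 66079/299 = 221.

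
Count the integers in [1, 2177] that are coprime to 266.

884

266 = 2·7·19. Inclusion–exclusion on these primes:
2177 − ⌊2177/2⌋ − ⌊2177/7⌋ − ⌊2177/19⌋ + ⌊2177/14⌋ + ⌊2177/38⌋ + ⌊2177/133⌋ − ⌊2177/266⌋ = 884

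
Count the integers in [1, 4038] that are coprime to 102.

Prime factors of 102: 2, 3, 17. Count integers ≤ 4038 divisible by none of them.
By inclusion–exclusion: 4038 − ⌊4038/2⌋ − ⌊4038/3⌋ − ⌊4038/17⌋ + ⌊4038/6⌋ + ⌊4038/34⌋ + ⌊4038/51⌋ − ⌊4038/102⌋ = 1267.

1267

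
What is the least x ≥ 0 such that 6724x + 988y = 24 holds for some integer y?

Euclid: 6724 = 6·988 + 796; 988 = 1·796 + 192; 796 = 4·192 + 28; 192 = 6·28 + 24; 28 = 1·24 + 4; 24 = 6·4 + 0 → gcd = 4; 24 = 4·6.
Back-substitution yields 6724·(36) + 988·(-245) = 4, so one solution is x = 36·6 = 216, y = -245·6 = -1470.
Solutions in x differ by 988/4 = 247; the one in [0, 247) is 216 mod 247 = 216.

216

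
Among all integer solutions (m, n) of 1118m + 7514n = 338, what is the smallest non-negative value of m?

128

Reduce mod 7514: 1118m ≡ 338 (mod 7514). With g = gcd(1118, 7514) = 26 dividing 338, divide through: 43m ≡ 13 (mod 289).
Since gcd(43, 289) = 1, m ≡ 13·(43)⁻¹ ≡ 128 (mod 289). Smallest non-negative: 128.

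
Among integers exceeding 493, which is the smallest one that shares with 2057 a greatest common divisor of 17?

510

2057 = 17·121. Any t with gcd(t, 2057) = 17 is a multiple of 17, say 17s, with s coprime to 121.
Need s > 493/17, so s ≥ 30. First s ≥ 30 with gcd(s, 121) = 1 is s = 30. Thus t = 17·30 = 510.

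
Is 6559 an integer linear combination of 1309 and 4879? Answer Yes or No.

No

gcd(1309, 4879): 4879 = 3·1309 + 952; 1309 = 1·952 + 357; 952 = 2·357 + 238; 357 = 1·238 + 119; 238 = 2·119 + 0 → 119
119 does not divide 6559, so a solution does not exist.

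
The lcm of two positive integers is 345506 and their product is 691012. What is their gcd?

2

gcd·lcm = product, so gcd = 691012/345506 = 2.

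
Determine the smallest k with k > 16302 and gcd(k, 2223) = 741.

2223 = 741·3. Any k with gcd(k, 2223) = 741 is a multiple of 741, say 741s, with s coprime to 3.
Need s > 16302/741, so s ≥ 23. First s ≥ 23 with gcd(s, 3) = 1 is s = 23. Thus k = 741·23 = 17043.

17043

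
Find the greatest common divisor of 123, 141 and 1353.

123 = 3 · 41; 141 = 3 · 47; 1353 = 3 · 11 · 41
gcd takes min exponent of each prime: 3 = 3

3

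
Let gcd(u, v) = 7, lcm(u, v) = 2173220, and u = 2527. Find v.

Using uv = gcd(u,v)·lcm(u,v) = 7·2173220 = 15212540, we get v = 15212540/2527 = 6020.

6020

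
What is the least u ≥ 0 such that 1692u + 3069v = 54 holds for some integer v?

127

gcd(1692, 3069) = 9 (Euclid: 3069 = 1·1692 + 1377; 1692 = 1·1377 + 315; 1377 = 4·315 + 117; 315 = 2·117 + 81; 117 = 1·81 + 36; 81 = 2·36 + 9; 36 = 4·9 + 0), and 9 | 54.
Extended Euclid: 1692·(78) + 3069·(-43) = 9. Scale by 6: u₀ = 468.
General solution u = u₀ + 341t; reducing mod 341 gives u = 127 (and v = -70).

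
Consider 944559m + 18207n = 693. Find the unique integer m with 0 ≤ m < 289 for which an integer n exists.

Reduce mod 18207: 944559m ≡ 693 (mod 18207). With g = gcd(944559, 18207) = 63 dividing 693, divide through: 14993m ≡ 11 (mod 289).
Since gcd(14993, 289) = 1, m ≡ 11·(14993)⁻¹ ≡ 74 (mod 289). Smallest non-negative: 74.

74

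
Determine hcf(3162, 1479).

Euclid: 3162 = 2·1479 + 204; 1479 = 7·204 + 51; 204 = 4·51 + 0. Last nonzero remainder: 51.

51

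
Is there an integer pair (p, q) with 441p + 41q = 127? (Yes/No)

By Bézout, 441p + 41q = 127 has integer solutions iff gcd(441, 41) | 127.
Euclid: 441 = 10·41 + 31; 41 = 1·31 + 10; 31 = 3·10 + 1; 10 = 10·1 + 0. gcd = 1; 127 mod 1 = 0. Yes.

Yes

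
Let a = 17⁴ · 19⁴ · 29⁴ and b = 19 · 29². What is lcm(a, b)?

7698428506194721

max exponent per prime: 17⁴ · 19⁴ · 29⁴ = 7698428506194721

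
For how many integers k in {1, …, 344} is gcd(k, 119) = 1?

277

119 = 7·17. Inclusion–exclusion on these primes:
344 − ⌊344/7⌋ − ⌊344/17⌋ + ⌊344/119⌋ = 277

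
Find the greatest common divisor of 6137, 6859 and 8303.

361

6137 = 17 · 19²; 6859 = 19³; 8303 = 19² · 23
gcd takes min exponent of each prime: 19² = 361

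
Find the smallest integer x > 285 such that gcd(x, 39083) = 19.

39083 = 19·2057. Any x with gcd(x, 39083) = 19 is a multiple of 19, say 19s, with s coprime to 2057.
Need s > 285/19, so s ≥ 16. First s ≥ 16 with gcd(s, 2057) = 1 is s = 16. Thus x = 19·16 = 304.

304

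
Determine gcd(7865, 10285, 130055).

5

gcd(7865, 10285): 10285 = 1·7865 + 2420; 7865 = 3·2420 + 605; 2420 = 4·605 + 0 → 605
gcd(605, 130055): 130055 = 214·605 + 585; 605 = 1·585 + 20; 585 = 29·20 + 5; 20 = 4·5 + 0 → 5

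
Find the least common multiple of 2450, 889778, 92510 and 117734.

705801116562850

2450 = 2 · 5² · 7²; 889778 = 2 · 23² · 29²; 92510 = 2 · 5 · 11 · 29²; 117734 = 2 · 37² · 43
lcm takes max exponent of each prime: 2 · 5² · 7² · 11 · 23² · 29² · 37² · 43 = 705801116562850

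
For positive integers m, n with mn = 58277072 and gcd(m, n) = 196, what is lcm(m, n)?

297332

For any two positive integers, gcd × lcm equals their product. Hence lcm = 58277072 / 196 = 297332.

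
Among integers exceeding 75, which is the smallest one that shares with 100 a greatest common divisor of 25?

125

100 = 25·4. Any x with gcd(x, 100) = 25 is a multiple of 25, say 25s, with s coprime to 4.
Need s > 75/25, so s ≥ 4. First s ≥ 4 with gcd(s, 4) = 1 is s = 5. Thus x = 25·5 = 125.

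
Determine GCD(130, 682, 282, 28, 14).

gcd(130, 682): 682 = 5·130 + 32; 130 = 4·32 + 2; 32 = 16·2 + 0 → 2
gcd(2, 282): 282 = 141·2 + 0 → 2
gcd(2, 28): 28 = 14·2 + 0 → 2
gcd(2, 14): 14 = 7·2 + 0 → 2

2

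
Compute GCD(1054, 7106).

34

1054 = 2 · 17 · 31
7106 = 2 · 11 · 17 · 19
Common: 2 · 17 = 34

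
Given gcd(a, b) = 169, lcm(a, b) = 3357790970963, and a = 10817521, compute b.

Using ab = gcd(a,b)·lcm(a,b) = 169·3357790970963 = 567466674092747, we get b = 567466674092747/10817521 = 52458107.

52458107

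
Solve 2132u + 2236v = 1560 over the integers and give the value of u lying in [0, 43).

28

Reduce mod 2236: 2132u ≡ 1560 (mod 2236). With g = gcd(2132, 2236) = 52 dividing 1560, divide through: 41u ≡ 30 (mod 43).
Since gcd(41, 43) = 1, u ≡ 30·(41)⁻¹ ≡ 28 (mod 43). Smallest non-negative: 28.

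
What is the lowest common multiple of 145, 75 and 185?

lcm(145, 75) = 145·75/gcd = 10875/5 = 2175
lcm(2175, 185) = 2175·185/gcd = 402375/5 = 80475

80475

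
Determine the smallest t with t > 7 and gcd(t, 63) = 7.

63 = 7·9. Any t with gcd(t, 63) = 7 is a multiple of 7, say 7s, with s coprime to 9.
Need s > 7/7, so s ≥ 2. First s ≥ 2 with gcd(s, 9) = 1 is s = 2. Thus t = 7·2 = 14.

14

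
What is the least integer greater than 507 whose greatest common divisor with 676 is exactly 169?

676 = 169·4. Any k with gcd(k, 676) = 169 is a multiple of 169, say 169s, with s coprime to 4.
Need s > 507/169, so s ≥ 4. First s ≥ 4 with gcd(s, 4) = 1 is s = 5. Thus k = 169·5 = 845.

845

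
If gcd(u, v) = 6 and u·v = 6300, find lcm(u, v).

1050

Since gcd(u,v)·lcm(u,v) = uv, lcm = 6300/6 = 1050.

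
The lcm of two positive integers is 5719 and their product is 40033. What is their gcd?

From gcd × lcm = ab: gcd = 40033 / 5719 = 7.

7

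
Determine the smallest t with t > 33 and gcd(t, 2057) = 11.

gcd(t, 2057) = 11 forces 11 | t; write t = 11s. Then gcd(11s, 11·187) = 11·gcd(s, 187), so need gcd(s, 187) = 1.
11s > 33 gives s ≥ 4. The least s ≥ 4 coprime to 187 is 4, so t = 11·4 = 44.

44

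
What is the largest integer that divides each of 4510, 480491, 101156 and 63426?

gcd(4510, 480491): 480491 = 106·4510 + 2431; 4510 = 1·2431 + 2079; 2431 = 1·2079 + 352; 2079 = 5·352 + 319; 352 = 1·319 + 33; 319 = 9·33 + 22; 33 = 1·22 + 11; 22 = 2·11 + 0 → 11
gcd(11, 101156): 101156 = 9196·11 + 0 → 11
gcd(11, 63426): 63426 = 5766·11 + 0 → 11

11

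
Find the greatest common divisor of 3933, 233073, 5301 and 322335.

171

gcd(3933, 233073): 233073 = 59·3933 + 1026; 3933 = 3·1026 + 855; 1026 = 1·855 + 171; 855 = 5·171 + 0 → 171
gcd(171, 5301): 5301 = 31·171 + 0 → 171
gcd(171, 322335): 322335 = 1885·171 + 0 → 171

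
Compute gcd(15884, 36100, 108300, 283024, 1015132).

15884 = 2² · 11 · 19²; 36100 = 2² · 5² · 19²; 108300 = 2² · 3 · 5² · 19²; 283024 = 2⁴ · 7² · 19²; 1015132 = 2² · 19³ · 37
gcd takes min exponent of each prime: 2² · 19² = 1444

1444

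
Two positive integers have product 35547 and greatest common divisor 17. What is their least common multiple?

2091

gcd·lcm = product, so lcm = 35547/17 = 2091.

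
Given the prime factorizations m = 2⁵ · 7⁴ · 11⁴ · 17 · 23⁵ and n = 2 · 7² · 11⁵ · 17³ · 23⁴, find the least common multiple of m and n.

max exponent per prime: 2⁵ · 7⁴ · 11⁵ · 17³ · 23⁵ = 391283476422152694688

391283476422152694688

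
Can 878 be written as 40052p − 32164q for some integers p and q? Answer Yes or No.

No

gcd(40052, 32164): 40052 = 1·32164 + 7888; 32164 = 4·7888 + 612; 7888 = 12·612 + 544; 612 = 1·544 + 68; 544 = 8·68 + 0 → 68
68 does not divide 878, so a solution does not exist.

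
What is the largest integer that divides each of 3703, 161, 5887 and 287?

3703 = 7 · 23²; 161 = 7 · 23; 5887 = 7 · 29²; 287 = 7 · 41
gcd takes min exponent of each prime: 7 = 7

7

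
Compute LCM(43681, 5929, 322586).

43681 = 11² · 19²; 5929 = 7² · 11²; 322586 = 2 · 11² · 31 · 43
lcm takes max exponent of each prime: 2 · 7² · 11² · 19² · 31 · 43 = 5706223754

5706223754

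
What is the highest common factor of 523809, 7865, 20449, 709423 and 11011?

523809 = 3² · 11² · 13 · 37; 7865 = 5 · 11² · 13; 20449 = 11² · 13²; 709423 = 11³ · 13 · 41; 11011 = 7 · 11² · 13
gcd takes min exponent of each prime: 11² · 13 = 1573

1573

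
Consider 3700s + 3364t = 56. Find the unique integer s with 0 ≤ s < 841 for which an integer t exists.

701

Reduce mod 3364: 3700s ≡ 56 (mod 3364). With g = gcd(3700, 3364) = 4 dividing 56, divide through: 925s ≡ 14 (mod 841).
Since gcd(925, 841) = 1, s ≡ 14·(925)⁻¹ ≡ 701 (mod 841). Smallest non-negative: 701.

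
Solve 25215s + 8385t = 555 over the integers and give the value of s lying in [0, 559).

Euclid: 25215 = 3·8385 + 60; 8385 = 139·60 + 45; 60 = 1·45 + 15; 45 = 3·15 + 0 → gcd = 15; 555 = 15·37.
Back-substitution yields 25215·(140) + 8385·(-421) = 15, so one solution is s = 140·37 = 5180, t = -421·37 = -15577.
Solutions in s differ by 8385/15 = 559; the one in [0, 559) is 5180 mod 559 = 149.

149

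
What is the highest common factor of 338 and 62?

2

Euclid: 338 = 5·62 + 28; 62 = 2·28 + 6; 28 = 4·6 + 4; 6 = 1·4 + 2; 4 = 2·2 + 0. Last nonzero remainder: 2.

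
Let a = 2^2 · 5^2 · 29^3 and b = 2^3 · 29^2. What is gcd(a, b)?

3364

min exponent per shared prime: 2^2 · 29^2 = 3364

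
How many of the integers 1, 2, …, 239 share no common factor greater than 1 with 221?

208

221 = 13·17. Inclusion–exclusion on these primes:
239 − ⌊239/13⌋ − ⌊239/17⌋ + ⌊239/221⌋ = 208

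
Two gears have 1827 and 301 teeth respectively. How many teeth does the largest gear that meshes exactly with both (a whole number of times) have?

7

1827 = 3² · 7 · 29
301 = 7 · 43
Common: 7 = 7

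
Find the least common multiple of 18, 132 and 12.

396

18 = 2 · 3²; 132 = 2² · 3 · 11; 12 = 2² · 3
lcm takes max exponent of each prime: 2² · 3² · 11 = 396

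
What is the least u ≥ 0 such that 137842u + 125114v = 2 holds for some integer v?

34080

gcd(137842, 125114) = 2 (Euclid: 137842 = 1·125114 + 12728; 125114 = 9·12728 + 10562; 12728 = 1·10562 + 2166; 10562 = 4·2166 + 1898; 2166 = 1·1898 + 268; 1898 = 7·268 + 22; 268 = 12·22 + 4; 22 = 5·4 + 2; 4 = 2·2 + 0), and 2 | 2.
Extended Euclid: 137842·(-28477) + 125114·(31374) = 2. Scale by 1: u₀ = -28477.
General solution u = u₀ + 62557t; reducing mod 62557 gives u = 34080 (and v = -37547).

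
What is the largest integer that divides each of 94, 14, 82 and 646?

94 = 2 · 47; 14 = 2 · 7; 82 = 2 · 41; 646 = 2 · 17 · 19
gcd takes min exponent of each prime: 2 = 2

2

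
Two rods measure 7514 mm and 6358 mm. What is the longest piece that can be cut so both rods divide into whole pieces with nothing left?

Euclid: 7514 = 1·6358 + 1156; 6358 = 5·1156 + 578; 1156 = 2·578 + 0. Last nonzero remainder: 578.

578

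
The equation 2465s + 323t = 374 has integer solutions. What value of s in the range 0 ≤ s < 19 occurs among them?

5

gcd(2465, 323) = 17 (Euclid: 2465 = 7·323 + 204; 323 = 1·204 + 119; 204 = 1·119 + 85; 119 = 1·85 + 34; 85 = 2·34 + 17; 34 = 2·17 + 0), and 17 | 374.
Extended Euclid: 2465·(8) + 323·(-61) = 17. Scale by 22: s₀ = 176.
General solution s = s₀ + 19k; reducing mod 19 gives s = 5 (and t = -37).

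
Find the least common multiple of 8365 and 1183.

8365 = 5 · 7 · 239; 1183 = 7 · 13²
max exponents: 5 · 7 · 13² · 239 = 1413685

1413685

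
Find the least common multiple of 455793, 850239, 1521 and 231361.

455793 = 3 · 13² · 29 · 31; 850239 = 3² · 13³ · 43; 1521 = 3² · 13²; 231361 = 13² · 37²
lcm takes max exponent of each prime: 3² · 13³ · 29 · 31 · 37² · 43 = 1046415494709

1046415494709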